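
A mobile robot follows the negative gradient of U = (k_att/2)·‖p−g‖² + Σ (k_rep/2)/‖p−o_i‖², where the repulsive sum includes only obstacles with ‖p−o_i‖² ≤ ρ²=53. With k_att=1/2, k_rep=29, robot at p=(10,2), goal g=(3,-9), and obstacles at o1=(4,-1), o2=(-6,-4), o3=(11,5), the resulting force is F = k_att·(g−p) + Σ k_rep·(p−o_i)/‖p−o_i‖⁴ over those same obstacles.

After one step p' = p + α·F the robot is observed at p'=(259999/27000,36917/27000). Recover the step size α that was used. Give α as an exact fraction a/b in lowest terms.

α = 1/10

F_att = 1/2·(g−p) = 1/2·(-7,-11) = (-3.5000,-5.5000)
o1: d²=45 ≤ ρ²=53; F_rep = 29·(6,3)/45² = (0.0859,0.0430)
o2: d²=292 > ρ²=53 → inactive
o3: d²=10 ≤ ρ²=53; F_rep = 29·(-1,-3)/10² = (-0.2900,-0.8700)
F = F_att + ΣF_rep = (-3.7041,-6.3270)
Δp = p'−p = (-0.3704,-0.6327); α = Δx/Fx = (-10001/27000) / (-10001/2700) = 1/10
check: Δy/Fy = (-17083/27000) / (-17083/2700) = 1/10 ✓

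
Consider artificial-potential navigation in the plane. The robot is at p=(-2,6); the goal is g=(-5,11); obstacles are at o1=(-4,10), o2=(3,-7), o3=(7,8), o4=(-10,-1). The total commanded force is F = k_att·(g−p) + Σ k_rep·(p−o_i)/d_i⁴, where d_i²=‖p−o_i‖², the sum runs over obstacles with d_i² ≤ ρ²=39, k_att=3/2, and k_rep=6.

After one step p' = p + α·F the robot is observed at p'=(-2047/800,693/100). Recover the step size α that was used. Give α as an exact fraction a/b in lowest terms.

F_att = 3/2·(g−p) = 3/2·(-3,5) = (-4.5000,7.5000)
o1: d²=20 ≤ ρ²=39; F_rep = 6·(2,-4)/20² = (0.0300,-0.0600)
o2: d²=194 > ρ²=39 → inactive
o3: d²=85 > ρ²=39 → inactive
o4: d²=113 > ρ²=39 → inactive
F = F_att + ΣF_rep = (-4.4700,7.4400)
Δp = p'−p = (-0.5587,0.9300); α = Δx/Fx = (-447/800) / (-447/100) = 1/8
check: Δy/Fy = (93/100) / (186/25) = 1/8 ✓

α = 1/8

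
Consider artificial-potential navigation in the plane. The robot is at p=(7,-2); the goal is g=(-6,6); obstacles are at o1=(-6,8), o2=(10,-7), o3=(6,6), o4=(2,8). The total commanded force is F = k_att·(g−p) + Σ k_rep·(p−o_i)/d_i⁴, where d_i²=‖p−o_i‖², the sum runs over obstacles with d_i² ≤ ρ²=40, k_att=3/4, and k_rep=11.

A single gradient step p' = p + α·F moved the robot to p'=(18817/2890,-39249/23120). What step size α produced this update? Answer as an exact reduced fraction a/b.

F_att = 3/4·(g−p) = 3/4·(-13,8) = (-9.7500,6.0000)
o1: d²=269 > ρ²=40 → inactive
o2: d²=34 ≤ ρ²=40; F_rep = 11·(-3,5)/34² = (-0.0285,0.0476)
o3: d²=65 > ρ²=40 → inactive
o4: d²=125 > ρ²=40 → inactive
F = F_att + ΣF_rep = (-9.7785,6.0476)
Δp = p'−p = (-0.4889,0.3024); α = Δx/Fx = (-1413/2890) / (-2826/289) = 1/20
check: Δy/Fy = (6991/23120) / (6991/1156) = 1/20 ✓

α = 1/20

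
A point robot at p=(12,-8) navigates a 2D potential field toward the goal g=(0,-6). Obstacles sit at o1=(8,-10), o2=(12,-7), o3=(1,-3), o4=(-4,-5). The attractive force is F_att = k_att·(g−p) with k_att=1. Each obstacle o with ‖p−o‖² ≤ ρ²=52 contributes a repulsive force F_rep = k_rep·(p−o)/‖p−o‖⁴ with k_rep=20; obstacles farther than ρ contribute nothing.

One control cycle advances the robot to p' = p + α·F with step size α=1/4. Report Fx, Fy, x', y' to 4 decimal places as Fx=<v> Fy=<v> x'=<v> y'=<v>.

Fx=-11.8000 Fy=-17.9000 x'=9.0500 y'=-12.4750

F_att = 1·(g−p) = 1·(-12,2) = (-12.0000,2.0000)
o1: d²=20 ≤ ρ²=52; F_rep = 20·(4,2)/20² = (0.2000,0.1000)
o2: d²=1 ≤ ρ²=52; F_rep = 20·(0,-1)/1² = (0.0000,-20.0000)
o3: d²=146 > ρ²=52 → inactive
o4: d²=265 > ρ²=52 → inactive
F = F_att + ΣF_rep = (-11.8000,-17.9000)
p' = p + 1/4·F = (9.0500,-12.4750)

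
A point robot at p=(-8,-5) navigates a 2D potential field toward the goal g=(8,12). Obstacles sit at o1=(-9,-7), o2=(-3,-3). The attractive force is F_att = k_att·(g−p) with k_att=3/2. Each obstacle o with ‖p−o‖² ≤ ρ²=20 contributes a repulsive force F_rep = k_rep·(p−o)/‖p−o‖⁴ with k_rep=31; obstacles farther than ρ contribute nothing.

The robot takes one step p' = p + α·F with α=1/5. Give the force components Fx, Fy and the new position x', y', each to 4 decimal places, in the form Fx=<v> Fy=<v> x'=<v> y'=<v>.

Fx=25.2400 Fy=27.9800 x'=-2.9520 y'=0.5960

F_att = 3/2·(g−p) = 3/2·(16,17) = (24.0000,25.5000)
o1: d²=5 ≤ ρ²=20; F_rep = 31·(1,2)/5² = (1.2400,2.4800)
o2: d²=29 > ρ²=20 → inactive
F = F_att + ΣF_rep = (25.2400,27.9800)
p' = p + 1/5·F = (-2.9520,0.5960)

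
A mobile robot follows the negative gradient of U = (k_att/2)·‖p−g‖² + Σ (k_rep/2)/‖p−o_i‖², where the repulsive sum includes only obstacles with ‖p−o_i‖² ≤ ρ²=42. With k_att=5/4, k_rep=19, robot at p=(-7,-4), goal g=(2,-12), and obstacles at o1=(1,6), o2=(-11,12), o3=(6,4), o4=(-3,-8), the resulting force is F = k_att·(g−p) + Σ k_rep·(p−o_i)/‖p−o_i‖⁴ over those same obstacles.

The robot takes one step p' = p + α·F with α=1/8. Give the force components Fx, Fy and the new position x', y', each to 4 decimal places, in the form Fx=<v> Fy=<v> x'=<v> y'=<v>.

F_att = 5/4·(g−p) = 5/4·(9,-8) = (11.2500,-10.0000)
o1: d²=164 > ρ²=42 → inactive
o2: d²=272 > ρ²=42 → inactive
o3: d²=233 > ρ²=42 → inactive
o4: d²=32 ≤ ρ²=42; F_rep = 19·(-4,4)/32² = (-0.0742,0.0742)
F = F_att + ΣF_rep = (11.1758,-9.9258)
p' = p + 1/8·F = (-5.6030,-5.2407)

Fx=11.1758 Fy=-9.9258 x'=-5.6030 y'=-5.2407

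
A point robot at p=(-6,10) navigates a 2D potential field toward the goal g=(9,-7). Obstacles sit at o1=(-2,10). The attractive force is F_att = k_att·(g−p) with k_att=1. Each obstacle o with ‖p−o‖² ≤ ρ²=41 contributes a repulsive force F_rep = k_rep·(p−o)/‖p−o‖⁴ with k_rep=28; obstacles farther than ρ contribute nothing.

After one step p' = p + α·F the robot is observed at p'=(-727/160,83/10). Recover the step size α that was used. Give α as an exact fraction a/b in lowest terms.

α = 1/10

F_att = 1·(g−p) = 1·(15,-17) = (15.0000,-17.0000)
o1: d²=16 ≤ ρ²=41; F_rep = 28·(-4,0)/16² = (-0.4375,0.0000)
F = F_att + ΣF_rep = (14.5625,-17.0000)
Δp = p'−p = (1.4563,-1.7000); α = Δx/Fx = (233/160) / (233/16) = 1/10
check: Δy/Fy = (-17/10) / (-17) = 1/10 ✓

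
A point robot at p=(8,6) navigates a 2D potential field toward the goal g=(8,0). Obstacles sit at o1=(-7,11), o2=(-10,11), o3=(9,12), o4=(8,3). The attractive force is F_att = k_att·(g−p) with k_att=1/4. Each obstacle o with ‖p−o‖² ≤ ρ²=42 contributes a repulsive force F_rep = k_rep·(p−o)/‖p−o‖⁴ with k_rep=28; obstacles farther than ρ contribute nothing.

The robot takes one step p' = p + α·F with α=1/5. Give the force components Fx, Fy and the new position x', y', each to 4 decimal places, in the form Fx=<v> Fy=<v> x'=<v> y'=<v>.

F_att = 1/4·(g−p) = 1/4·(0,-6) = (0.0000,-1.5000)
o1: d²=250 > ρ²=42 → inactive
o2: d²=349 > ρ²=42 → inactive
o3: d²=37 ≤ ρ²=42; F_rep = 28·(-1,-6)/37² = (-0.0205,-0.1227)
o4: d²=9 ≤ ρ²=42; F_rep = 28·(0,3)/9² = (0.0000,1.0370)
F = F_att + ΣF_rep = (-0.0205,-0.5857)
p' = p + 1/5·F = (7.9959,5.8829)

Fx=-0.0205 Fy=-0.5857 x'=7.9959 y'=5.8829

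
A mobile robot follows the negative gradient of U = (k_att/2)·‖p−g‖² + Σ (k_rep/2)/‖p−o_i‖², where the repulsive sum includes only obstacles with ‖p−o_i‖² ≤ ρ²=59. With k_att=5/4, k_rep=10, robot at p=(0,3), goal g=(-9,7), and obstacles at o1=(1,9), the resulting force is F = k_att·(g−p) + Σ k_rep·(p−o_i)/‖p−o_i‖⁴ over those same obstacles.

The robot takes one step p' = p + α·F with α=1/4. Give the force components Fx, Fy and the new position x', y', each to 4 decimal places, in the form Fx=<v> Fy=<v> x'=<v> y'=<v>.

F_att = 5/4·(g−p) = 5/4·(-9,4) = (-11.2500,5.0000)
o1: d²=37 ≤ ρ²=59; F_rep = 10·(-1,-6)/37² = (-0.0073,-0.0438)
F = F_att + ΣF_rep = (-11.2573,4.9562)
p' = p + 1/4·F = (-2.8143,4.2390)

Fx=-11.2573 Fy=4.9562 x'=-2.8143 y'=4.2390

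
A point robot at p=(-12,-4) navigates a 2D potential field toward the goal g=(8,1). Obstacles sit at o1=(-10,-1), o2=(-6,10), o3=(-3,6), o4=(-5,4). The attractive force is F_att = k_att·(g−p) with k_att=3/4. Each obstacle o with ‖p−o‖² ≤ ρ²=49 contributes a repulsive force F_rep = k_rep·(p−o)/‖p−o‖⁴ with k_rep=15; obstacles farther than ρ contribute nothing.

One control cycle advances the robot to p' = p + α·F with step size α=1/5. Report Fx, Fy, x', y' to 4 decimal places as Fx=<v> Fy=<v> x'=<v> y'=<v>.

F_att = 3/4·(g−p) = 3/4·(20,5) = (15.0000,3.7500)
o1: d²=13 ≤ ρ²=49; F_rep = 15·(-2,-3)/13² = (-0.1775,-0.2663)
o2: d²=232 > ρ²=49 → inactive
o3: d²=181 > ρ²=49 → inactive
o4: d²=113 > ρ²=49 → inactive
F = F_att + ΣF_rep = (14.8225,3.4837)
p' = p + 1/5·F = (-9.0355,-3.3033)

Fx=14.8225 Fy=3.4837 x'=-9.0355 y'=-3.3033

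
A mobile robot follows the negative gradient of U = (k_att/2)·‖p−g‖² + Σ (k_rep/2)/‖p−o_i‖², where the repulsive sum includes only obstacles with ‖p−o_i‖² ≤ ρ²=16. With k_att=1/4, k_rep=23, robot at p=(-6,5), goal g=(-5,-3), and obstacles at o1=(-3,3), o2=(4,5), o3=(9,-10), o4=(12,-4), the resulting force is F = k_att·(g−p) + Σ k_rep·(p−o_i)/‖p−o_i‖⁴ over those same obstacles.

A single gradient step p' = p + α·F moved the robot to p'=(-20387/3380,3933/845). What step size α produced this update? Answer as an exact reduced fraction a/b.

α = 1/5

F_att = 1/4·(g−p) = 1/4·(1,-8) = (0.2500,-2.0000)
o1: d²=13 ≤ ρ²=16; F_rep = 23·(-3,2)/13² = (-0.4083,0.2722)
o2: d²=100 > ρ²=16 → inactive
o3: d²=450 > ρ²=16 → inactive
o4: d²=405 > ρ²=16 → inactive
F = F_att + ΣF_rep = (-0.1583,-1.7278)
Δp = p'−p = (-0.0317,-0.3456); α = Δx/Fx = (-107/3380) / (-107/676) = 1/5
check: Δy/Fy = (-292/845) / (-292/169) = 1/5 ✓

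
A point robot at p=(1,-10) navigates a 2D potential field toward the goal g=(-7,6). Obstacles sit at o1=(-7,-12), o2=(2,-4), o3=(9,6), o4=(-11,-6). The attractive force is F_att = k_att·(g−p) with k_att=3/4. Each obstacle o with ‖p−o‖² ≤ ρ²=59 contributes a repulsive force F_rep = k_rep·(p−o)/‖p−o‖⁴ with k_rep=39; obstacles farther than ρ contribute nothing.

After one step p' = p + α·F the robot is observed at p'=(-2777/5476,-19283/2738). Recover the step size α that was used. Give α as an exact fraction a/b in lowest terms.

α = 1/4

F_att = 3/4·(g−p) = 3/4·(-8,16) = (-6.0000,12.0000)
o1: d²=68 > ρ²=59 → inactive
o2: d²=37 ≤ ρ²=59; F_rep = 39·(-1,-6)/37² = (-0.0285,-0.1709)
o3: d²=320 > ρ²=59 → inactive
o4: d²=160 > ρ²=59 → inactive
F = F_att + ΣF_rep = (-6.0285,11.8291)
Δp = p'−p = (-1.5071,2.9573); α = Δx/Fx = (-8253/5476) / (-8253/1369) = 1/4
check: Δy/Fy = (8097/2738) / (16194/1369) = 1/4 ✓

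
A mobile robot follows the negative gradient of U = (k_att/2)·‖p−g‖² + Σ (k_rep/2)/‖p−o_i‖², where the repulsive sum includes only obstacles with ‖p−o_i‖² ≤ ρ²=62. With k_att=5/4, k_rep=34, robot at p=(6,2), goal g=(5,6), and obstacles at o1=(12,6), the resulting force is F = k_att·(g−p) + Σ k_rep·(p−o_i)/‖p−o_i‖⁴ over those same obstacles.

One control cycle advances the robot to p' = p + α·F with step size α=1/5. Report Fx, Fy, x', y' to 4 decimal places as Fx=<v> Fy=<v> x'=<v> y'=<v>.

Fx=-1.3254 Fy=4.9497 x'=5.7349 y'=2.9899

F_att = 5/4·(g−p) = 5/4·(-1,4) = (-1.2500,5.0000)
o1: d²=52 ≤ ρ²=62; F_rep = 34·(-6,-4)/52² = (-0.0754,-0.0503)
F = F_att + ΣF_rep = (-1.3254,4.9497)
p' = p + 1/5·F = (5.7349,2.9899)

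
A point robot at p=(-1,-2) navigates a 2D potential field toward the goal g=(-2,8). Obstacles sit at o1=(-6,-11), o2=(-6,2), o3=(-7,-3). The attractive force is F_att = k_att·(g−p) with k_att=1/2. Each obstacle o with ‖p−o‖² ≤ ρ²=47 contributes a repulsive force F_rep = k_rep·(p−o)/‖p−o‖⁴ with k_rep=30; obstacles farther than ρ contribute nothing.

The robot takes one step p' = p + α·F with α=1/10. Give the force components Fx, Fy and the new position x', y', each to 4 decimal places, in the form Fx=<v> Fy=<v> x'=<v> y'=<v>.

Fx=-0.2793 Fy=4.9505 x'=-1.0279 y'=-1.5049

F_att = 1/2·(g−p) = 1/2·(-1,10) = (-0.5000,5.0000)
o1: d²=106 > ρ²=47 → inactive
o2: d²=41 ≤ ρ²=47; F_rep = 30·(5,-4)/41² = (0.0892,-0.0714)
o3: d²=37 ≤ ρ²=47; F_rep = 30·(6,1)/37² = (0.1315,0.0219)
F = F_att + ΣF_rep = (-0.2793,4.9505)
p' = p + 1/10·F = (-1.0279,-1.5049)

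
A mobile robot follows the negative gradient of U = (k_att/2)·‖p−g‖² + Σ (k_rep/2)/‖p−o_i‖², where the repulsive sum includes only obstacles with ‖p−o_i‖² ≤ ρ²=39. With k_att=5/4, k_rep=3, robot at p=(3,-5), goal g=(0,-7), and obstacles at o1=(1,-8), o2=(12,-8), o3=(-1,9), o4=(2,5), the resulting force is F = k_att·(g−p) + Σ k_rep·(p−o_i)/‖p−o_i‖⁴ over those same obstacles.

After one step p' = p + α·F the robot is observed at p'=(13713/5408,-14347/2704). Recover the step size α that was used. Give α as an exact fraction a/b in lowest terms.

F_att = 5/4·(g−p) = 5/4·(-3,-2) = (-3.7500,-2.5000)
o1: d²=13 ≤ ρ²=39; F_rep = 3·(2,3)/13² = (0.0355,0.0533)
o2: d²=90 > ρ²=39 → inactive
o3: d²=212 > ρ²=39 → inactive
o4: d²=101 > ρ²=39 → inactive
F = F_att + ΣF_rep = (-3.7145,-2.4467)
Δp = p'−p = (-0.4643,-0.3058); α = Δx/Fx = (-2511/5408) / (-2511/676) = 1/8
check: Δy/Fy = (-827/2704) / (-827/338) = 1/8 ✓

α = 1/8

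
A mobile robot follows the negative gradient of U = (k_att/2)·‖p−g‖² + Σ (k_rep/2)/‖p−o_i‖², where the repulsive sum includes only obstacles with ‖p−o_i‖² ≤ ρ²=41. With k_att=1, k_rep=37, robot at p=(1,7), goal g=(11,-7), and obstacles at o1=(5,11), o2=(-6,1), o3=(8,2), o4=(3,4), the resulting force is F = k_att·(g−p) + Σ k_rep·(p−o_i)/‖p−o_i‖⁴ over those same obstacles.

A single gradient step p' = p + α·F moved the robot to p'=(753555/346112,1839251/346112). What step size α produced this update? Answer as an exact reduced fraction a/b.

F_att = 1·(g−p) = 1·(10,-14) = (10.0000,-14.0000)
o1: d²=32 ≤ ρ²=41; F_rep = 37·(-4,-4)/32² = (-0.1445,-0.1445)
o2: d²=85 > ρ²=41 → inactive
o3: d²=74 > ρ²=41 → inactive
o4: d²=13 ≤ ρ²=41; F_rep = 37·(-2,3)/13² = (-0.4379,0.6568)
F = F_att + ΣF_rep = (9.4176,-13.4877)
Δp = p'−p = (1.1772,-1.6860); α = Δx/Fx = (407443/346112) / (407443/43264) = 1/8
check: Δy/Fy = (-583533/346112) / (-583533/43264) = 1/8 ✓

α = 1/8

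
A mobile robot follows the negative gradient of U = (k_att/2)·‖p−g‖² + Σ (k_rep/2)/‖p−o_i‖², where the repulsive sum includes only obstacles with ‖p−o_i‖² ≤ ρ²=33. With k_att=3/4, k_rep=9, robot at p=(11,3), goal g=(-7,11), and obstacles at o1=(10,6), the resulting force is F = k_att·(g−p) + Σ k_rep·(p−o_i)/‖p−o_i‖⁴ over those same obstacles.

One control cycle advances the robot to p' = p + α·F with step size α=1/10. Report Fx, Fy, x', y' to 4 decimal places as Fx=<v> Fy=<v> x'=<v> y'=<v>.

Fx=-13.4100 Fy=5.7300 x'=9.6590 y'=3.5730

F_att = 3/4·(g−p) = 3/4·(-18,8) = (-13.5000,6.0000)
o1: d²=10 ≤ ρ²=33; F_rep = 9·(1,-3)/10² = (0.0900,-0.2700)
F = F_att + ΣF_rep = (-13.4100,5.7300)
p' = p + 1/10·F = (9.6590,3.5730)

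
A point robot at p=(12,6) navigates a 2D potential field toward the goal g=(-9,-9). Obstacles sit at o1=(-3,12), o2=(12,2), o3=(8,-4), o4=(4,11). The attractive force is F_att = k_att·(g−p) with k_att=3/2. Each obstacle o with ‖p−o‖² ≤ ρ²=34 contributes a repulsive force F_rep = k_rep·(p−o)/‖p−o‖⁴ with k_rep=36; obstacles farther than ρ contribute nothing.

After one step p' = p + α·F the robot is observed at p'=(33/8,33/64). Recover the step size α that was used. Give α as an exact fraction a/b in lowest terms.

α = 1/4

F_att = 3/2·(g−p) = 3/2·(-21,-15) = (-31.5000,-22.5000)
o1: d²=261 > ρ²=34 → inactive
o2: d²=16 ≤ ρ²=34; F_rep = 36·(0,4)/16² = (0.0000,0.5625)
o3: d²=116 > ρ²=34 → inactive
o4: d²=89 > ρ²=34 → inactive
F = F_att + ΣF_rep = (-31.5000,-21.9375)
Δp = p'−p = (-7.8750,-5.4844); α = Δx/Fx = (-63/8) / (-63/2) = 1/4
check: Δy/Fy = (-351/64) / (-351/16) = 1/4 ✓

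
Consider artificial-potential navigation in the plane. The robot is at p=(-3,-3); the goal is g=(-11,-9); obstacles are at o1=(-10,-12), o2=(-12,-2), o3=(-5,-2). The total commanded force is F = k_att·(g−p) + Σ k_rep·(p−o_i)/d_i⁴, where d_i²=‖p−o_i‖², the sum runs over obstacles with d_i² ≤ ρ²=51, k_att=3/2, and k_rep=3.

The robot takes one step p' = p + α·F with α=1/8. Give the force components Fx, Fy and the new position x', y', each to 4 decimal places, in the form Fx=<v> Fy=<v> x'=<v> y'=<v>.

Fx=-11.7600 Fy=-9.1200 x'=-4.4700 y'=-4.1400

F_att = 3/2·(g−p) = 3/2·(-8,-6) = (-12.0000,-9.0000)
o1: d²=130 > ρ²=51 → inactive
o2: d²=82 > ρ²=51 → inactive
o3: d²=5 ≤ ρ²=51; F_rep = 3·(2,-1)/5² = (0.2400,-0.1200)
F = F_att + ΣF_rep = (-11.7600,-9.1200)
p' = p + 1/8·F = (-4.4700,-4.1400)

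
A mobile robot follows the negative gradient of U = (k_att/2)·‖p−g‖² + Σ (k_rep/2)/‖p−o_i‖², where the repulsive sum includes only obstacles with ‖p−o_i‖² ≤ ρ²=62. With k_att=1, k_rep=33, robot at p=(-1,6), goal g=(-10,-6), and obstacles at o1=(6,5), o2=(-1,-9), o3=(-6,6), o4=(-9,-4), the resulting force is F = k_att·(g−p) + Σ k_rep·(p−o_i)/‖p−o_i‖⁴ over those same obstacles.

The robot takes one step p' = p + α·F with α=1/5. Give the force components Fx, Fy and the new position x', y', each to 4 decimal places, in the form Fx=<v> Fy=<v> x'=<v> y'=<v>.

Fx=-8.8284 Fy=-11.9868 x'=-2.7657 y'=3.6026

F_att = 1·(g−p) = 1·(-9,-12) = (-9.0000,-12.0000)
o1: d²=50 ≤ ρ²=62; F_rep = 33·(-7,1)/50² = (-0.0924,0.0132)
o2: d²=225 > ρ²=62 → inactive
o3: d²=25 ≤ ρ²=62; F_rep = 33·(5,0)/25² = (0.2640,0.0000)
o4: d²=164 > ρ²=62 → inactive
F = F_att + ΣF_rep = (-8.8284,-11.9868)
p' = p + 1/5·F = (-2.7657,3.6026)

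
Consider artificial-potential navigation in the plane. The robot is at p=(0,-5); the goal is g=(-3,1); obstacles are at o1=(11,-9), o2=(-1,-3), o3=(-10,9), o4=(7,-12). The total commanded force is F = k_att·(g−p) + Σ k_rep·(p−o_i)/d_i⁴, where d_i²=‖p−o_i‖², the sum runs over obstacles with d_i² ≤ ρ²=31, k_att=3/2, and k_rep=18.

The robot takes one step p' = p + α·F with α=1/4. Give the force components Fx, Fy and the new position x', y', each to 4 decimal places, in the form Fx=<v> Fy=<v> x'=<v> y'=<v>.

F_att = 3/2·(g−p) = 3/2·(-3,6) = (-4.5000,9.0000)
o1: d²=137 > ρ²=31 → inactive
o2: d²=5 ≤ ρ²=31; F_rep = 18·(1,-2)/5² = (0.7200,-1.4400)
o3: d²=296 > ρ²=31 → inactive
o4: d²=98 > ρ²=31 → inactive
F = F_att + ΣF_rep = (-3.7800,7.5600)
p' = p + 1/4·F = (-0.9450,-3.1100)

Fx=-3.7800 Fy=7.5600 x'=-0.9450 y'=-3.1100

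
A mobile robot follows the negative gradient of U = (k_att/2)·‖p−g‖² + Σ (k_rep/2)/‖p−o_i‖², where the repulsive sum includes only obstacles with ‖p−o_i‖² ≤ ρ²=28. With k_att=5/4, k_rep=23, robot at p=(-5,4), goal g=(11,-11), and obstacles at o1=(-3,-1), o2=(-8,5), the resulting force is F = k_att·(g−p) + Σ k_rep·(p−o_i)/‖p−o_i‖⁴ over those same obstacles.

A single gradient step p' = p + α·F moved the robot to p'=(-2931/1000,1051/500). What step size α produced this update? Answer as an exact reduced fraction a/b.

F_att = 5/4·(g−p) = 5/4·(16,-15) = (20.0000,-18.7500)
o1: d²=29 > ρ²=28 → inactive
o2: d²=10 ≤ ρ²=28; F_rep = 23·(3,-1)/10² = (0.6900,-0.2300)
F = F_att + ΣF_rep = (20.6900,-18.9800)
Δp = p'−p = (2.0690,-1.8980); α = Δx/Fx = (2069/1000) / (2069/100) = 1/10
check: Δy/Fy = (-949/500) / (-949/50) = 1/10 ✓

α = 1/10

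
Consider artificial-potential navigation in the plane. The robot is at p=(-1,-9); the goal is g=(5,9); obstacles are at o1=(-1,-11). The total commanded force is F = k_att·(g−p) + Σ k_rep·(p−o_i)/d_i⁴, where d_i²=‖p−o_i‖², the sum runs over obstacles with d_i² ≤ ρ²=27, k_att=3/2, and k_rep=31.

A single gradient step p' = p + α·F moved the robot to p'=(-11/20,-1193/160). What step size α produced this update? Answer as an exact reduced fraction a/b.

F_att = 3/2·(g−p) = 3/2·(6,18) = (9.0000,27.0000)
o1: d²=4 ≤ ρ²=27; F_rep = 31·(0,2)/4² = (0.0000,3.8750)
F = F_att + ΣF_rep = (9.0000,30.8750)
Δp = p'−p = (0.4500,1.5437); α = Δx/Fx = (9/20) / (9) = 1/20
check: Δy/Fy = (247/160) / (247/8) = 1/20 ✓

α = 1/20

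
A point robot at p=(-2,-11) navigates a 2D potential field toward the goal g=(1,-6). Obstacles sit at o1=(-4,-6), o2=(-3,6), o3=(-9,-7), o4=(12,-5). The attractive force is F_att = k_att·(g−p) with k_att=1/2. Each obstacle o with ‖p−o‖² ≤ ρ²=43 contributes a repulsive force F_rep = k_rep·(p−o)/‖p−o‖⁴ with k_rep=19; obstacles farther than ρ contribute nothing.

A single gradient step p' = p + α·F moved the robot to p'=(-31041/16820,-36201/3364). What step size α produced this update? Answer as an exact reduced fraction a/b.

F_att = 1/2·(g−p) = 1/2·(3,5) = (1.5000,2.5000)
o1: d²=29 ≤ ρ²=43; F_rep = 19·(2,-5)/29² = (0.0452,-0.1130)
o2: d²=290 > ρ²=43 → inactive
o3: d²=65 > ρ²=43 → inactive
o4: d²=232 > ρ²=43 → inactive
F = F_att + ΣF_rep = (1.5452,2.3870)
Δp = p'−p = (0.1545,0.2387); α = Δx/Fx = (2599/16820) / (2599/1682) = 1/10
check: Δy/Fy = (803/3364) / (4015/1682) = 1/10 ✓

α = 1/10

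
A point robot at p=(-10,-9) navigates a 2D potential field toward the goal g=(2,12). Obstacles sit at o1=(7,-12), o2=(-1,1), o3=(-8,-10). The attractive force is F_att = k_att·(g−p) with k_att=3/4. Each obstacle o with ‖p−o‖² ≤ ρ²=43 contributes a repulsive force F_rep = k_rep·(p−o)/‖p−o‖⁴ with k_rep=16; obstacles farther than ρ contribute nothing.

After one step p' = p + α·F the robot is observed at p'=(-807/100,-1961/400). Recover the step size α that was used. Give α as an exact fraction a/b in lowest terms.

α = 1/4

F_att = 3/4·(g−p) = 3/4·(12,21) = (9.0000,15.7500)
o1: d²=298 > ρ²=43 → inactive
o2: d²=181 > ρ²=43 → inactive
o3: d²=5 ≤ ρ²=43; F_rep = 16·(-2,1)/5² = (-1.2800,0.6400)
F = F_att + ΣF_rep = (7.7200,16.3900)
Δp = p'−p = (1.9300,4.0975); α = Δx/Fx = (193/100) / (193/25) = 1/4
check: Δy/Fy = (1639/400) / (1639/100) = 1/4 ✓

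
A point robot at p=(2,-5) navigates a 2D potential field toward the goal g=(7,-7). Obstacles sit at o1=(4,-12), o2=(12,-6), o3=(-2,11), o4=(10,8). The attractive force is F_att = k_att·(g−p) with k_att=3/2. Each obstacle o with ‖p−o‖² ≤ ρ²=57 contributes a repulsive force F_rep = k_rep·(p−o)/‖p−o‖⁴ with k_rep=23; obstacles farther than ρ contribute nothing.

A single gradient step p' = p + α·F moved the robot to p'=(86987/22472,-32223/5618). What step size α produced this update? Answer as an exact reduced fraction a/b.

F_att = 3/2·(g−p) = 3/2·(5,-2) = (7.5000,-3.0000)
o1: d²=53 ≤ ρ²=57; F_rep = 23·(-2,7)/53² = (-0.0164,0.0573)
o2: d²=101 > ρ²=57 → inactive
o3: d²=272 > ρ²=57 → inactive
o4: d²=233 > ρ²=57 → inactive
F = F_att + ΣF_rep = (7.4836,-2.9427)
Δp = p'−p = (1.8709,-0.7357); α = Δx/Fx = (42043/22472) / (42043/5618) = 1/4
check: Δy/Fy = (-4133/5618) / (-8266/2809) = 1/4 ✓

α = 1/4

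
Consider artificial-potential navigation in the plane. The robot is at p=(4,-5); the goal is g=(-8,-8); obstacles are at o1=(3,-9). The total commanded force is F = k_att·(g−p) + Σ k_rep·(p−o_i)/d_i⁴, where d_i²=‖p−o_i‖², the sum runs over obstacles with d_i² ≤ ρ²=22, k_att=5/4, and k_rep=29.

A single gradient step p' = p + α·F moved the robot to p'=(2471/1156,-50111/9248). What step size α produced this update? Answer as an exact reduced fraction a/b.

F_att = 5/4·(g−p) = 5/4·(-12,-3) = (-15.0000,-3.7500)
o1: d²=17 ≤ ρ²=22; F_rep = 29·(1,4)/17² = (0.1003,0.4014)
F = F_att + ΣF_rep = (-14.8997,-3.3486)
Δp = p'−p = (-1.8625,-0.4186); α = Δx/Fx = (-2153/1156) / (-4306/289) = 1/8
check: Δy/Fy = (-3871/9248) / (-3871/1156) = 1/8 ✓

α = 1/8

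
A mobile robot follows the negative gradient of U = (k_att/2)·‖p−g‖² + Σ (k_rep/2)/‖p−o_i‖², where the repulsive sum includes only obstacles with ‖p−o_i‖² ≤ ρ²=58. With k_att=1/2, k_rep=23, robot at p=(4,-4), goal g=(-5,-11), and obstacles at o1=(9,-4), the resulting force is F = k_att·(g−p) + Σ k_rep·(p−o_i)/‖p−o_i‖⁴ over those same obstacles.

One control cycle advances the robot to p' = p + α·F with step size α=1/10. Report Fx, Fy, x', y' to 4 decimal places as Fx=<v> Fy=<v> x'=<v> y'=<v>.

Fx=-4.6840 Fy=-3.5000 x'=3.5316 y'=-4.3500

F_att = 1/2·(g−p) = 1/2·(-9,-7) = (-4.5000,-3.5000)
o1: d²=25 ≤ ρ²=58; F_rep = 23·(-5,0)/25² = (-0.1840,0.0000)
F = F_att + ΣF_rep = (-4.6840,-3.5000)
p' = p + 1/10·F = (3.5316,-4.3500)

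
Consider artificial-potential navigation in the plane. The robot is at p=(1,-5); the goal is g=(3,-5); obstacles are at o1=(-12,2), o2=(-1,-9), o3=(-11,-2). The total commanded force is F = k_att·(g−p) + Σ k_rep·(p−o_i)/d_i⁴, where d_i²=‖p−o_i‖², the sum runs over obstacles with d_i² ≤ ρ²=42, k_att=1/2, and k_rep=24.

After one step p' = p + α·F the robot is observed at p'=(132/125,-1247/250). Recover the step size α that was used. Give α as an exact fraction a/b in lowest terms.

F_att = 1/2·(g−p) = 1/2·(2,0) = (1.0000,0.0000)
o1: d²=218 > ρ²=42 → inactive
o2: d²=20 ≤ ρ²=42; F_rep = 24·(2,4)/20² = (0.1200,0.2400)
o3: d²=153 > ρ²=42 → inactive
F = F_att + ΣF_rep = (1.1200,0.2400)
Δp = p'−p = (0.0560,0.0120); α = Δx/Fx = (7/125) / (28/25) = 1/20
check: Δy/Fy = (3/250) / (6/25) = 1/20 ✓

α = 1/20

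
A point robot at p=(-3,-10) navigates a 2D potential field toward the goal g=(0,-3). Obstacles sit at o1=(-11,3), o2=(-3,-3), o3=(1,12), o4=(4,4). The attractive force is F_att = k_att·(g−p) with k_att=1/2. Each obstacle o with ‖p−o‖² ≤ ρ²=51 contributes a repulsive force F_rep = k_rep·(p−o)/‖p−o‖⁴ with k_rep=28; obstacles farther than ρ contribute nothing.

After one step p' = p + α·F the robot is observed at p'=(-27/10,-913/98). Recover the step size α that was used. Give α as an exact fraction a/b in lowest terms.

F_att = 1/2·(g−p) = 1/2·(3,7) = (1.5000,3.5000)
o1: d²=233 > ρ²=51 → inactive
o2: d²=49 ≤ ρ²=51; F_rep = 28·(0,-7)/49² = (0.0000,-0.0816)
o3: d²=500 > ρ²=51 → inactive
o4: d²=245 > ρ²=51 → inactive
F = F_att + ΣF_rep = (1.5000,3.4184)
Δp = p'−p = (0.3000,0.6837); α = Δx/Fx = (3/10) / (3/2) = 1/5
check: Δy/Fy = (67/98) / (335/98) = 1/5 ✓

α = 1/5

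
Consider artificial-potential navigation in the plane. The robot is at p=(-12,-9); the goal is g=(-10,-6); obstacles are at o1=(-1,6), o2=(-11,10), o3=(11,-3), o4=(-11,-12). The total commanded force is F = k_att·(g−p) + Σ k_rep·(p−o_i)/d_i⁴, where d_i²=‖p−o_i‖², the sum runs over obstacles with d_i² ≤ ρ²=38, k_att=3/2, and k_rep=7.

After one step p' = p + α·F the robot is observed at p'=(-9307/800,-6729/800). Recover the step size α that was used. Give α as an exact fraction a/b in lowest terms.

α = 1/8

F_att = 3/2·(g−p) = 3/2·(2,3) = (3.0000,4.5000)
o1: d²=346 > ρ²=38 → inactive
o2: d²=362 > ρ²=38 → inactive
o3: d²=565 > ρ²=38 → inactive
o4: d²=10 ≤ ρ²=38; F_rep = 7·(-1,3)/10² = (-0.0700,0.2100)
F = F_att + ΣF_rep = (2.9300,4.7100)
Δp = p'−p = (0.3663,0.5887); α = Δx/Fx = (293/800) / (293/100) = 1/8
check: Δy/Fy = (471/800) / (471/100) = 1/8 ✓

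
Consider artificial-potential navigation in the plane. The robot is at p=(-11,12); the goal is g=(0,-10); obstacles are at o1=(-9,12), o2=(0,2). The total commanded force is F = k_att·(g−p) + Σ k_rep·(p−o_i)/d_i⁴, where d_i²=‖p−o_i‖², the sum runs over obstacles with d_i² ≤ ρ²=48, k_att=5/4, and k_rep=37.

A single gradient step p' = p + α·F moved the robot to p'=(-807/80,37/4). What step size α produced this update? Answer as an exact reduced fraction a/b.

α = 1/10

F_att = 5/4·(g−p) = 5/4·(11,-22) = (13.7500,-27.5000)
o1: d²=4 ≤ ρ²=48; F_rep = 37·(-2,0)/4² = (-4.6250,0.0000)
o2: d²=221 > ρ²=48 → inactive
F = F_att + ΣF_rep = (9.1250,-27.5000)
Δp = p'−p = (0.9125,-2.7500); α = Δx/Fx = (73/80) / (73/8) = 1/10
check: Δy/Fy = (-11/4) / (-55/2) = 1/10 ✓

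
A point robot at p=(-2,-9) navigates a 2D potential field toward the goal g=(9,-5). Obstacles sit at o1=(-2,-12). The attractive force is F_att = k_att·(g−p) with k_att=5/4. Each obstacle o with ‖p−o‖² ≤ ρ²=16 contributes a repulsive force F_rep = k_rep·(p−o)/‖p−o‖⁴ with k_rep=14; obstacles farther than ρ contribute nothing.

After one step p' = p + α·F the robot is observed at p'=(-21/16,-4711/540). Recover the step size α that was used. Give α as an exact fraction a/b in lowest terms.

α = 1/20

F_att = 5/4·(g−p) = 5/4·(11,4) = (13.7500,5.0000)
o1: d²=9 ≤ ρ²=16; F_rep = 14·(0,3)/9² = (0.0000,0.5185)
F = F_att + ΣF_rep = (13.7500,5.5185)
Δp = p'−p = (0.6875,0.2759); α = Δx/Fx = (11/16) / (55/4) = 1/20
check: Δy/Fy = (149/540) / (149/27) = 1/20 ✓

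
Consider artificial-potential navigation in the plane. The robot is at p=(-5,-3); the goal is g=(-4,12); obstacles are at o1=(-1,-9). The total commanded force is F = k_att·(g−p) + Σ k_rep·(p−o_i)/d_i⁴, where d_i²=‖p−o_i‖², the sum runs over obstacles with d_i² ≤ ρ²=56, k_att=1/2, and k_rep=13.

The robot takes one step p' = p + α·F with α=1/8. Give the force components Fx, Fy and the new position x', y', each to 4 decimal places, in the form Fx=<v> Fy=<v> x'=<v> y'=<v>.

F_att = 1/2·(g−p) = 1/2·(1,15) = (0.5000,7.5000)
o1: d²=52 ≤ ρ²=56; F_rep = 13·(-4,6)/52² = (-0.0192,0.0288)
F = F_att + ΣF_rep = (0.4808,7.5288)
p' = p + 1/8·F = (-4.9399,-2.0589)

Fx=0.4808 Fy=7.5288 x'=-4.9399 y'=-2.0589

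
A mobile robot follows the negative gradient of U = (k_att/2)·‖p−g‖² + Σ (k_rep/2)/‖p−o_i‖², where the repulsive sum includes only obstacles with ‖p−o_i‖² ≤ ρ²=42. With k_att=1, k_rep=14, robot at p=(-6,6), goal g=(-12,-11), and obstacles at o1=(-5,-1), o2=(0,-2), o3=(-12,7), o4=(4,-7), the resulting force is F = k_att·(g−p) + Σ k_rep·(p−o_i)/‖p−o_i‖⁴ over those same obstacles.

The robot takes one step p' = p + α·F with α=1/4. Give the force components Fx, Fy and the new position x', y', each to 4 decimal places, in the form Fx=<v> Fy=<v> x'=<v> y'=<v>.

Fx=-5.9386 Fy=-17.0102 x'=-7.4847 y'=1.7474

F_att = 1·(g−p) = 1·(-6,-17) = (-6.0000,-17.0000)
o1: d²=50 > ρ²=42 → inactive
o2: d²=100 > ρ²=42 → inactive
o3: d²=37 ≤ ρ²=42; F_rep = 14·(6,-1)/37² = (0.0614,-0.0102)
o4: d²=269 > ρ²=42 → inactive
F = F_att + ΣF_rep = (-5.9386,-17.0102)
p' = p + 1/4·F = (-7.4847,1.7474)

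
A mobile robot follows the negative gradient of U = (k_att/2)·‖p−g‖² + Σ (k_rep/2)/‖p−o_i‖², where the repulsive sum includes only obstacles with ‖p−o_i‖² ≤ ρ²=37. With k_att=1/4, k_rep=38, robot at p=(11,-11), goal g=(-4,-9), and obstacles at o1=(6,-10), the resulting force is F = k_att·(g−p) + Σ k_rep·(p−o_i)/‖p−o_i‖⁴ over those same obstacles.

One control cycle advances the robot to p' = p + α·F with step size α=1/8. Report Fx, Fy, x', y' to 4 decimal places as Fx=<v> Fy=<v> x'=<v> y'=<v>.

Fx=-3.4689 Fy=0.4438 x'=10.5664 y'=-10.9445

F_att = 1/4·(g−p) = 1/4·(-15,2) = (-3.7500,0.5000)
o1: d²=26 ≤ ρ²=37; F_rep = 38·(5,-1)/26² = (0.2811,-0.0562)
F = F_att + ΣF_rep = (-3.4689,0.4438)
p' = p + 1/8·F = (10.5664,-10.9445)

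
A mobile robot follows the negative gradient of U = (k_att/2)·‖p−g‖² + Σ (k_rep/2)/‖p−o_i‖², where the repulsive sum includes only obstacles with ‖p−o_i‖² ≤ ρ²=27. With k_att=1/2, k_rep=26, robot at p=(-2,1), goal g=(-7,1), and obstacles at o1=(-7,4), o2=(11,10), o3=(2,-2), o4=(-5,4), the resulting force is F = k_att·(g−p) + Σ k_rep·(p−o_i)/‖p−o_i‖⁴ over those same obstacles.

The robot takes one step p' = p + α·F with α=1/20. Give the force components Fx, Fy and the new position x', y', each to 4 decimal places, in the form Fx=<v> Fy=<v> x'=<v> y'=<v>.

Fx=-2.4257 Fy=-0.1159 x'=-2.1213 y'=0.9942

F_att = 1/2·(g−p) = 1/2·(-5,0) = (-2.5000,0.0000)
o1: d²=34 > ρ²=27 → inactive
o2: d²=250 > ρ²=27 → inactive
o3: d²=25 ≤ ρ²=27; F_rep = 26·(-4,3)/25² = (-0.1664,0.1248)
o4: d²=18 ≤ ρ²=27; F_rep = 26·(3,-3)/18² = (0.2407,-0.2407)
F = F_att + ΣF_rep = (-2.4257,-0.1159)
p' = p + 1/20·F = (-2.1213,0.9942)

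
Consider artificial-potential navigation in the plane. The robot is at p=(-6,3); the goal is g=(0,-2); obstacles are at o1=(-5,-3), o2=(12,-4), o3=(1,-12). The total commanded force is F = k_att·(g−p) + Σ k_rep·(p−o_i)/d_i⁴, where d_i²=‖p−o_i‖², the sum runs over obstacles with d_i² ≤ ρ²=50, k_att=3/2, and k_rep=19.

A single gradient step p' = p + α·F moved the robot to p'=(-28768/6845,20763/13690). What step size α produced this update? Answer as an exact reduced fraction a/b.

α = 1/5

F_att = 3/2·(g−p) = 3/2·(6,-5) = (9.0000,-7.5000)
o1: d²=37 ≤ ρ²=50; F_rep = 19·(-1,6)/37² = (-0.0139,0.0833)
o2: d²=373 > ρ²=50 → inactive
o3: d²=274 > ρ²=50 → inactive
F = F_att + ΣF_rep = (8.9861,-7.4167)
Δp = p'−p = (1.7972,-1.4833); α = Δx/Fx = (12302/6845) / (12302/1369) = 1/5
check: Δy/Fy = (-20307/13690) / (-20307/2738) = 1/5 ✓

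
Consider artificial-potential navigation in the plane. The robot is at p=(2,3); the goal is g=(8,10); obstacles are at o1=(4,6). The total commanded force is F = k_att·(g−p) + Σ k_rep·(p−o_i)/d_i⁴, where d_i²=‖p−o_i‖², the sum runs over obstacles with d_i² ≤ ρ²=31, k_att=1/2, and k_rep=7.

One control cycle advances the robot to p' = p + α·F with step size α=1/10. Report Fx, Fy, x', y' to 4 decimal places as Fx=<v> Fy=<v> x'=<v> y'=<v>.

Fx=2.9172 Fy=3.3757 x'=2.2917 y'=3.3376

F_att = 1/2·(g−p) = 1/2·(6,7) = (3.0000,3.5000)
o1: d²=13 ≤ ρ²=31; F_rep = 7·(-2,-3)/13² = (-0.0828,-0.1243)
F = F_att + ΣF_rep = (2.9172,3.3757)
p' = p + 1/10·F = (2.2917,3.3376)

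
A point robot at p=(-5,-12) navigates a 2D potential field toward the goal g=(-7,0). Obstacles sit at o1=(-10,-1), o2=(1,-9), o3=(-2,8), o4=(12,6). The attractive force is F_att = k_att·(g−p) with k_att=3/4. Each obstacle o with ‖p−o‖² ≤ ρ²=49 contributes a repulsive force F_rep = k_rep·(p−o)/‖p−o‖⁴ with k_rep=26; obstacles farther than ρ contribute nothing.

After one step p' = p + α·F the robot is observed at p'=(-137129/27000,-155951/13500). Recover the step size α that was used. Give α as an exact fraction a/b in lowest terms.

α = 1/20

F_att = 3/4·(g−p) = 3/4·(-2,12) = (-1.5000,9.0000)
o1: d²=146 > ρ²=49 → inactive
o2: d²=45 ≤ ρ²=49; F_rep = 26·(-6,-3)/45² = (-0.0770,-0.0385)
o3: d²=409 > ρ²=49 → inactive
o4: d²=613 > ρ²=49 → inactive
F = F_att + ΣF_rep = (-1.5770,8.9615)
Δp = p'−p = (-0.0789,0.4481); α = Δx/Fx = (-2129/27000) / (-2129/1350) = 1/20
check: Δy/Fy = (6049/13500) / (6049/675) = 1/20 ✓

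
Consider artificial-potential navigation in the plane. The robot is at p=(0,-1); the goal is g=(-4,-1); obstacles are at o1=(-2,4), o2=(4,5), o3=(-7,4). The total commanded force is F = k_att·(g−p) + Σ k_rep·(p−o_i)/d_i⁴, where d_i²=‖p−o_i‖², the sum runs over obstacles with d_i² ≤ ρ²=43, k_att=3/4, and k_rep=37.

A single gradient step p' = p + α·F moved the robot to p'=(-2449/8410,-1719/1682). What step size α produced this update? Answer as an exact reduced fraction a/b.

α = 1/10

F_att = 3/4·(g−p) = 3/4·(-4,0) = (-3.0000,0.0000)
o1: d²=29 ≤ ρ²=43; F_rep = 37·(2,-5)/29² = (0.0880,-0.2200)
o2: d²=52 > ρ²=43 → inactive
o3: d²=74 > ρ²=43 → inactive
F = F_att + ΣF_rep = (-2.9120,-0.2200)
Δp = p'−p = (-0.2912,-0.0220); α = Δx/Fx = (-2449/8410) / (-2449/841) = 1/10
check: Δy/Fy = (-37/1682) / (-185/841) = 1/10 ✓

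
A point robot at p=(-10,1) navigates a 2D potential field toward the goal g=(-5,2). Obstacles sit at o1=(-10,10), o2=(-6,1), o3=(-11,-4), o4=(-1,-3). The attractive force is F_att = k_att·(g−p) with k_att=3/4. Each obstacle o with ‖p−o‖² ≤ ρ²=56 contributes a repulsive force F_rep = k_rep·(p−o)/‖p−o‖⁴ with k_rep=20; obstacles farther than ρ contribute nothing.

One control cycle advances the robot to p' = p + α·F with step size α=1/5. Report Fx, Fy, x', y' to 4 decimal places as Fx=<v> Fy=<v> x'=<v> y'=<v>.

F_att = 3/4·(g−p) = 3/4·(5,1) = (3.7500,0.7500)
o1: d²=81 > ρ²=56 → inactive
o2: d²=16 ≤ ρ²=56; F_rep = 20·(-4,0)/16² = (-0.3125,0.0000)
o3: d²=26 ≤ ρ²=56; F_rep = 20·(1,5)/26² = (0.0296,0.1479)
o4: d²=97 > ρ²=56 → inactive
F = F_att + ΣF_rep = (3.4671,0.8979)
p' = p + 1/5·F = (-9.3066,1.1796)

Fx=3.4671 Fy=0.8979 x'=-9.3066 y'=1.1796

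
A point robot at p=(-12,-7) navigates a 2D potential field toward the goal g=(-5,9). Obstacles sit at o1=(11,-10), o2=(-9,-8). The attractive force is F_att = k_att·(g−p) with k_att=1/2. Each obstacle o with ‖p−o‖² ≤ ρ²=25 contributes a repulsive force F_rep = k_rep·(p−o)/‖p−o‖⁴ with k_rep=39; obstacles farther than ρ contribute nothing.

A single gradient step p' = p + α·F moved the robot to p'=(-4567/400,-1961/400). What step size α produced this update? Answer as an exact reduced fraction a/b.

F_att = 1/2·(g−p) = 1/2·(7,16) = (3.5000,8.0000)
o1: d²=538 > ρ²=25 → inactive
o2: d²=10 ≤ ρ²=25; F_rep = 39·(-3,1)/10² = (-1.1700,0.3900)
F = F_att + ΣF_rep = (2.3300,8.3900)
Δp = p'−p = (0.5825,2.0975); α = Δx/Fx = (233/400) / (233/100) = 1/4
check: Δy/Fy = (839/400) / (839/100) = 1/4 ✓

α = 1/4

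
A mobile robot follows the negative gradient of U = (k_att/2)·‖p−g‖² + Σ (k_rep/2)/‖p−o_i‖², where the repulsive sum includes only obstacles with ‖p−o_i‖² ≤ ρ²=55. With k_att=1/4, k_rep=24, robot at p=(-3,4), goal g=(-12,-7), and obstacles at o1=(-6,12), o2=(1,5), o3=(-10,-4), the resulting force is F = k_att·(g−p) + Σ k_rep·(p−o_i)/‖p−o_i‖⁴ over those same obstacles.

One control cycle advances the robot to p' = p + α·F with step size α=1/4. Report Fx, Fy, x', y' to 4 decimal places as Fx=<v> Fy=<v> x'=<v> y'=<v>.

Fx=-2.5822 Fy=-2.8330 x'=-3.6455 y'=3.2917

F_att = 1/4·(g−p) = 1/4·(-9,-11) = (-2.2500,-2.7500)
o1: d²=73 > ρ²=55 → inactive
o2: d²=17 ≤ ρ²=55; F_rep = 24·(-4,-1)/17² = (-0.3322,-0.0830)
o3: d²=113 > ρ²=55 → inactive
F = F_att + ΣF_rep = (-2.5822,-2.8330)
p' = p + 1/4·F = (-3.6455,3.2917)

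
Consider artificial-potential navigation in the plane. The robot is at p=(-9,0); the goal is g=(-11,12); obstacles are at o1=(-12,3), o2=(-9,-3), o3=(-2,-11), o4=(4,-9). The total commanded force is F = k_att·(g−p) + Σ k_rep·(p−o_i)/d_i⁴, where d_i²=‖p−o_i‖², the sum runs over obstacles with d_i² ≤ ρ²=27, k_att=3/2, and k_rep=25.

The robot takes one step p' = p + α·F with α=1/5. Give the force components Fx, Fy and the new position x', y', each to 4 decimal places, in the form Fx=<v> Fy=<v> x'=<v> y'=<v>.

F_att = 3/2·(g−p) = 3/2·(-2,12) = (-3.0000,18.0000)
o1: d²=18 ≤ ρ²=27; F_rep = 25·(3,-3)/18² = (0.2315,-0.2315)
o2: d²=9 ≤ ρ²=27; F_rep = 25·(0,3)/9² = (0.0000,0.9259)
o3: d²=170 > ρ²=27 → inactive
o4: d²=250 > ρ²=27 → inactive
F = F_att + ΣF_rep = (-2.7685,18.6944)
p' = p + 1/5·F = (-9.5537,3.7389)

Fx=-2.7685 Fy=18.6944 x'=-9.5537 y'=3.7389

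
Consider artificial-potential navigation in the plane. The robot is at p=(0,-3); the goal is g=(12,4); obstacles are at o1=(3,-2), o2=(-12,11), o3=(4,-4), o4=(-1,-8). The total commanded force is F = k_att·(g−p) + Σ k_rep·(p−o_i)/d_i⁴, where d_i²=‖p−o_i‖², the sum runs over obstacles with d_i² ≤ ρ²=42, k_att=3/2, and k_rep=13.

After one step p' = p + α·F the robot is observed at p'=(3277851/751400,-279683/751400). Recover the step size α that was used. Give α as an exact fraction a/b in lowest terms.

α = 1/4

F_att = 3/2·(g−p) = 3/2·(12,7) = (18.0000,10.5000)
o1: d²=10 ≤ ρ²=42; F_rep = 13·(-3,-1)/10² = (-0.3900,-0.1300)
o2: d²=340 > ρ²=42 → inactive
o3: d²=17 ≤ ρ²=42; F_rep = 13·(-4,1)/17² = (-0.1799,0.0450)
o4: d²=26 ≤ ρ²=42; F_rep = 13·(1,5)/26² = (0.0192,0.0962)
F = F_att + ΣF_rep = (17.4493,10.5111)
Δp = p'−p = (4.3623,2.6278); α = Δx/Fx = (3277851/751400) / (3277851/187850) = 1/4
check: Δy/Fy = (1974517/751400) / (1974517/187850) = 1/4 ✓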